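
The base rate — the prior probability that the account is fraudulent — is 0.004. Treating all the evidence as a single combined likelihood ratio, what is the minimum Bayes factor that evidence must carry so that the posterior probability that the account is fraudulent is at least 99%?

Prior odds = 0.004/0.996 = 1/249.
Target odds = 0.99/0.01 = 99.
Required Bayes factor = 99 ÷ (1/249) = 24651.

24651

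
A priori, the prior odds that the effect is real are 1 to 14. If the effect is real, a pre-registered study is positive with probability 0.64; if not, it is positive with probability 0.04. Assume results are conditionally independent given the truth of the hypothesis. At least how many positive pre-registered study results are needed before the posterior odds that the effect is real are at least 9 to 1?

Prior odds = 1/14.
Likelihood ratio of a positive = 0.64/0.04 = 16.
Target odds = 9.
Require 16ⁿ ≥ 9 ÷ (1/14) = 126.
16¹ = 16 falls short of 126 but 16² = 256 reaches it, so n = 2.

2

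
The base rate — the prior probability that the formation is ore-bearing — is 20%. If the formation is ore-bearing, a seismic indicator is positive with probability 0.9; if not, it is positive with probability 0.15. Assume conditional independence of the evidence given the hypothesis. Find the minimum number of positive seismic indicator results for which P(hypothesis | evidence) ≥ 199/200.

4

Prior odds: 0.2 ÷ 0.8 = 0.25.
Likelihood ratio of a positive = 0.9/0.15 = 6.
Target posterior odds = 0.995/0.005 = 199.
Require 6ⁿ ≥ 199 ÷ 0.25 = 796.
6³ = 216 falls short of 796 but 6⁴ = 1296 reaches it, so n = 4.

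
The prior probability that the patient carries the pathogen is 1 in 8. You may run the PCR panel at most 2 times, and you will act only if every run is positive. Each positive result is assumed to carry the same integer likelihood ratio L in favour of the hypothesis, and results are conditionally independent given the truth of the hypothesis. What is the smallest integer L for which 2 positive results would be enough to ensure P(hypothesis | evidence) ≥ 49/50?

19

Prior odds = 0.125/0.875 = 1/7.
Target odds = 0.98/0.02 = 49.
Need L² ≥ 49 ÷ (1/7) = 343.
18² = 324 < 343 ≤ 361 = 19², so L = 19.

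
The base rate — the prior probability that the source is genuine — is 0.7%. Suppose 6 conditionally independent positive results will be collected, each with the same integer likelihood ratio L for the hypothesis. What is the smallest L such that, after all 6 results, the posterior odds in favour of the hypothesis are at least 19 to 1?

4

Prior odds = 0.007/0.993 = 7/993.
Target odds = 19.
Need L⁶ ≥ 19 ÷ (7/993) = 18867/7.
3⁶ = 729 < 18867/7 ≤ 4096 = 4⁶, so L = 4.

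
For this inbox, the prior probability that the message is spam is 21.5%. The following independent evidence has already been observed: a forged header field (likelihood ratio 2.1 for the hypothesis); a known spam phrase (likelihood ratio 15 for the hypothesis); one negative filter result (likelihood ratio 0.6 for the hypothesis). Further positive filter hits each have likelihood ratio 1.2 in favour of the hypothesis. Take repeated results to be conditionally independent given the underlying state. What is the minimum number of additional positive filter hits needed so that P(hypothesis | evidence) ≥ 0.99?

17

Prior odds = 0.215/0.785 = 43/157.
Combined Bayes factor of the evidence already in hand = 2.1 × 15 × 0.6 = 18.9.
Odds after that evidence = (43/157) × 18.9 = 8127/1570.
Target odds = 0.99/0.01 = 99.
Need 1.2ⁿ ≥ 99 ÷ (8127/1570) = 17270/903.
1.2¹⁶ ≈18.4884 falls short of 17270/903 but 1.2¹⁷ ≈22.1861 reaches it, so n = 17.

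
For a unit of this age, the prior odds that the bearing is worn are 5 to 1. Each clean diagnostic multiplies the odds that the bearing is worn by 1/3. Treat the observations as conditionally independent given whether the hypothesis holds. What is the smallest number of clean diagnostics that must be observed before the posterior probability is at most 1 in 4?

Prior odds = 5.
Likelihood ratio per clean diagnostic = 1/3.
Target odds: 0.25 ÷ 0.75 = 1/3.
Need 5 × (1/3)ⁿ ≤ 1/3, i.e. (1/3)ⁿ ≤ 1/15.
(1/3)² = 1/9 is still above 1/15 but (1/3)³ = 1/27 is at or below it, so n = 3.

3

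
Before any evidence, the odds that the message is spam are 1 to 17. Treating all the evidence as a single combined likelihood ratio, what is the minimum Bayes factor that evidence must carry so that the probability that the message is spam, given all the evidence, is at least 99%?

1683

Prior odds = 1/17.
Target odds = 0.99/0.01 = 99.
Required Bayes factor = 99 ÷ (1/17) = 1683.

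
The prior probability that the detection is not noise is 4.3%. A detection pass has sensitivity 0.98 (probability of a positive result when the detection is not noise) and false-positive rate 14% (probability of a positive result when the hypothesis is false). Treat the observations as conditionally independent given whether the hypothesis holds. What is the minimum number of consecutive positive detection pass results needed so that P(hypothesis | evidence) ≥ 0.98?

Prior odds: 0.043 ÷ 0.957 = 43/957.
Likelihood ratio of a positive result = 0.98/0.14 = 7.
Target odds: 0.98 ÷ 0.02 = 49.
Need (43/957) × 7ⁿ ≥ 49, i.e. 7ⁿ ≥ 46893/43.
7³ = 343 falls short of 46893/43 but 7⁴ = 2401 reaches it, so n = 4.

4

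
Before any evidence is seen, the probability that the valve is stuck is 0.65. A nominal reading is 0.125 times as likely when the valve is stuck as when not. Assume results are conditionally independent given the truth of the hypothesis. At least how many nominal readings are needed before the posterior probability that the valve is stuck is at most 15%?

2

Prior odds: 0.65 ÷ 0.35 = 13/7.
Likelihood ratio per nominal reading = 0.125.
Target posterior odds = 0.15/0.85 = 3/17.
Require 0.125ⁿ ≤ 3/17 ÷ (13/7) = 21/221.
0.125¹ = 0.125 is still above 21/221 but 0.125² = 0.015625 is at or below it, so n = 2.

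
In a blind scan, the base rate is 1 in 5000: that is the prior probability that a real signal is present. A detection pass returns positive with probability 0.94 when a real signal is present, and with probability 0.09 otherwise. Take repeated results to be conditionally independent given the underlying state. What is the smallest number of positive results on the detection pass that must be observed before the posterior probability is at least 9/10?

Prior odds = 0.0002/0.9998 = 1/4999.
Likelihood ratio of a positive result = 0.94/0.09 = 94/9.
Target odds: 0.9 ÷ 0.1 = 9.
Need (1/4999) × (94/9)ⁿ ≥ 9, i.e. (94/9)ⁿ ≥ 44991.
(94/9)⁴ = 78074896/6561 falls short of 44991 but (94/9)⁵ ≈124287 reaches it, so n = 5.

5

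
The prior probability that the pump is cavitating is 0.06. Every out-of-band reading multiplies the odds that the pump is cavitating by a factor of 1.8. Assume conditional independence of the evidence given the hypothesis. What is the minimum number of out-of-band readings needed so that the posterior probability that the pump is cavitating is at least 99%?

13

Prior odds: 0.06 ÷ 0.94 = 3/47.
Likelihood ratio per out-of-band reading = 1.8.
Target posterior odds = 0.99/0.01 = 99.
Need (3/47) × 1.8ⁿ ≥ 99, i.e. 1.8ⁿ ≥ 1551.
1.8¹² ≈1156.83 falls short of 1551 but 1.8¹³ ≈2082.3 reaches it, so n = 13.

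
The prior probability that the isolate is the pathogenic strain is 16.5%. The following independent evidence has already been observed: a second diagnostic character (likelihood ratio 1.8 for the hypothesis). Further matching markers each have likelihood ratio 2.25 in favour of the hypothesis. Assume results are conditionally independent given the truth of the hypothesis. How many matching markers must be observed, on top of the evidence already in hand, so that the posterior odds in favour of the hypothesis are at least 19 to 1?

Prior odds = 0.165/0.835 = 33/167.
Bayes factor of the evidence already in hand = 1.8.
Odds after that evidence = (33/167) × 1.8 = 297/835.
Target odds = 19.
Need 2.25ⁿ ≥ 19 ÷ (297/835) = 15865/297.
2.25⁴ = 25.62890625 falls short of 15865/297 but 2.25⁵ = 59049/1024 reaches it, so n = 5.

5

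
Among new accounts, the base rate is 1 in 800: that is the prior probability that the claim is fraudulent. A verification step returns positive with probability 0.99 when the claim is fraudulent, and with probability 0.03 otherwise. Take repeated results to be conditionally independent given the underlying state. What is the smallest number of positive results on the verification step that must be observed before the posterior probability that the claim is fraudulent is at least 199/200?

4

Prior odds: 0.00125 ÷ 0.99875 = 1/799.
Likelihood ratio of a positive result = 0.99/0.03 = 33.
Target posterior odds = 0.995/0.005 = 199.
Need (1/799) × 33ⁿ ≥ 199, i.e. 33ⁿ ≥ 159001.
33³ = 35937 falls short of 159001 but 33⁴ = 1185921 reaches it, so n = 4.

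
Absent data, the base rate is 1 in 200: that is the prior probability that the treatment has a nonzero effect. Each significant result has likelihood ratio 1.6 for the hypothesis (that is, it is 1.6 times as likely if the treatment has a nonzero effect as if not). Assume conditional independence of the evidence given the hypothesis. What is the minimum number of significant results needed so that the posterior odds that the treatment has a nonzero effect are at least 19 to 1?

Prior odds = 0.005/0.995 = 1/199.
Likelihood ratio per significant result = 1.6.
Target odds = 19.
Require 1.6ⁿ ≥ 19 ÷ (1/199) = 3781.
1.6¹⁷ ≈2951.48 falls short of 3781 but 1.6¹⁸ ≈4722.37 reaches it, so n = 18.

18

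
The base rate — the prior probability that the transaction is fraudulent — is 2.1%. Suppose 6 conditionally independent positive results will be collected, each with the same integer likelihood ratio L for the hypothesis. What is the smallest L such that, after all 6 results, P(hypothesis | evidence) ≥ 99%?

5

Prior odds = 0.021/0.979 = 21/979.
Target odds = 0.99/0.01 = 99.
Need L⁶ ≥ 99 ÷ (21/979) = 32307/7.
4⁶ = 4096 < 32307/7 ≤ 15625 = 5⁶, so L = 5.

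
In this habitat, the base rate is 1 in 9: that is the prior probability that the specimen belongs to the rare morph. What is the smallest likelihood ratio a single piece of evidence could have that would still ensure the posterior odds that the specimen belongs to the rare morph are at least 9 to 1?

72

Prior odds = (1/9)/(8/9) = 0.125.
Target odds = 9.
Required Bayes factor = 9 ÷ 0.125 = 72.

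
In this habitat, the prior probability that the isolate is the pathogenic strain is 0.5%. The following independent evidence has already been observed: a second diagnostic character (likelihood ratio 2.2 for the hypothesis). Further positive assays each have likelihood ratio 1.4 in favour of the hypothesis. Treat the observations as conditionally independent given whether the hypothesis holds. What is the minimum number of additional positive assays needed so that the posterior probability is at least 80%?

18

Prior odds = 0.005/0.995 = 1/199.
Bayes factor of the evidence already in hand = 2.2.
Odds after that evidence = (1/199) × 2.2 = 11/995.
Target odds = 0.8/0.2 = 4.
Need 1.4ⁿ ≥ 4 ÷ (11/995) = 3980/11.
1.4¹⁷ ≈304.913 falls short of 3980/11 but 1.4¹⁸ ≈426.879 reaches it, so n = 18.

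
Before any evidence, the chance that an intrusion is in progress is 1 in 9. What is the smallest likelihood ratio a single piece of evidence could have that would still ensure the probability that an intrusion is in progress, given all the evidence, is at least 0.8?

32

Prior odds = (1/9)/(8/9) = 0.125.
Target odds = 0.8/0.2 = 4.
Required Bayes factor = 4 ÷ 0.125 = 32.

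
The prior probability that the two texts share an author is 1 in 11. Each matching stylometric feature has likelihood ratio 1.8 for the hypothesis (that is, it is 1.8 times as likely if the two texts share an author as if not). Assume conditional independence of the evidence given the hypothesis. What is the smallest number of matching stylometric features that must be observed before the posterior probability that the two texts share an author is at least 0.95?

Prior odds: (1/11) ÷ (10/11) = 0.1.
Likelihood ratio per matching stylometric feature = 1.8.
Target posterior odds = 0.95/0.05 = 19.
Need 0.1 × 1.8ⁿ ≥ 19, i.e. 1.8ⁿ ≥ 190.
1.8⁸ = 43046721/390625 falls short of 190 but 1.8⁹ = 387420489/1953125 reaches it, so n = 9.

9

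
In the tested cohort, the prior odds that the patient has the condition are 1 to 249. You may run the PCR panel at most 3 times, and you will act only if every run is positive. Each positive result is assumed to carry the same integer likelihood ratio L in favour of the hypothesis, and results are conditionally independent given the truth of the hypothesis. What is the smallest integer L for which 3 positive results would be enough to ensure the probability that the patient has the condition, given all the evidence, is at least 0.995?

Prior odds = 1/249.
Target odds = 0.995/0.005 = 199.
Need L³ ≥ 199 ÷ (1/249) = 49551.
36³ = 46656 < 49551 ≤ 50653 = 37³, so L = 37.

37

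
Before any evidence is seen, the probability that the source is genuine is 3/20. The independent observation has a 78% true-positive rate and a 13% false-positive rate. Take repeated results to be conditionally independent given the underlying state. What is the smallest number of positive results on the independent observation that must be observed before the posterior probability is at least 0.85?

Prior odds: 0.15 ÷ 0.85 = 3/17.
Likelihood ratio of a positive result = 0.78/0.13 = 6.
Target odds: 0.85 ÷ 0.15 = 17/3.
Need (3/17) × 6ⁿ ≥ 17/3, i.e. 6ⁿ ≥ 289/9.
6¹ = 6 falls short of 289/9 but 6² = 36 reaches it, so n = 2.

2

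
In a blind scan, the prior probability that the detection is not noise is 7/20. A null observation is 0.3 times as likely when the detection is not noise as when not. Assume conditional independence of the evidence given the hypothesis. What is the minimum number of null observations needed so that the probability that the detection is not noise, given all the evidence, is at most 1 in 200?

4

Prior odds = 0.35/0.65 = 7/13.
Likelihood ratio per null observation = 0.3.
Target posterior odds = 0.005/0.995 = 1/199.
Need (7/13) × 0.3ⁿ ≤ 1/199, i.e. 0.3ⁿ ≤ 13/1393.
0.3³ = 0.027 is still above 13/1393 but 0.3⁴ = 0.0081 is at or below it, so n = 4.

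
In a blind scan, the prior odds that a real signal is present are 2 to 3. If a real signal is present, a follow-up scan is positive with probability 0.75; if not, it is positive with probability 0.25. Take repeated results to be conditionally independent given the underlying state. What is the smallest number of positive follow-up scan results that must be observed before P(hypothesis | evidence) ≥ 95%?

4

Prior odds = 2/3.
Likelihood ratio of a positive = 0.75/0.25 = 3.
Target odds: 0.95 ÷ 0.05 = 19.
Need (2/3) × 3ⁿ ≥ 19, i.e. 3ⁿ ≥ 28.5.
3³ = 27 falls short of 28.5 but 3⁴ = 81 reaches it, so n = 4.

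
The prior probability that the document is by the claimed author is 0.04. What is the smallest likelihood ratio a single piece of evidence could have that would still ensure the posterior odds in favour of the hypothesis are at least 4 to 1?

96

Prior odds = 0.04/0.96 = 1/24.
Target odds = 4.
Required Bayes factor = 4 ÷ (1/24) = 96.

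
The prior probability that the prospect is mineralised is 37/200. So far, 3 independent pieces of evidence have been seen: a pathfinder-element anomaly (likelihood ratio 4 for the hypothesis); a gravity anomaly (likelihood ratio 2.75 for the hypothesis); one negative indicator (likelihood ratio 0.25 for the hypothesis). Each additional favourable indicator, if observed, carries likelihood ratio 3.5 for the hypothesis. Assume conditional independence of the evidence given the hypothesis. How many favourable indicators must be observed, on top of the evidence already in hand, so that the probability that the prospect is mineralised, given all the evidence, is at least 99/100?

Prior odds = 0.185/0.815 = 37/163.
Combined Bayes factor of the evidence already in hand = 4 × 2.75 × 0.25 = 2.75.
Odds after that evidence = (37/163) × 2.75 = 407/652.
Target odds = 0.99/0.01 = 99.
Need 3.5ⁿ ≥ 99 ÷ (407/652) = 5868/37.
3.5⁴ = 150.0625 falls short of 5868/37 but 3.5⁵ = 525.21875 reaches it, so n = 5.

5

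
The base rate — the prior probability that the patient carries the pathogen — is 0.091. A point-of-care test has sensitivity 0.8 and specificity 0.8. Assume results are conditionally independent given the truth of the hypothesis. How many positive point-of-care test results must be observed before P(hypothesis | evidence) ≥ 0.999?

7

Prior odds = 0.091/0.909 = 91/909.
False-positive rate = 1 − 0.8 = 0.2; likelihood ratio of a positive = 0.8/0.2 = 4.
Target odds: 0.999 ÷ 0.001 = 999.
Need (91/909) × 4ⁿ ≥ 999, i.e. 4ⁿ ≥ 908091/91.
4⁶ = 4096 falls short of 908091/91 but 4⁷ = 16384 reaches it, so n = 7.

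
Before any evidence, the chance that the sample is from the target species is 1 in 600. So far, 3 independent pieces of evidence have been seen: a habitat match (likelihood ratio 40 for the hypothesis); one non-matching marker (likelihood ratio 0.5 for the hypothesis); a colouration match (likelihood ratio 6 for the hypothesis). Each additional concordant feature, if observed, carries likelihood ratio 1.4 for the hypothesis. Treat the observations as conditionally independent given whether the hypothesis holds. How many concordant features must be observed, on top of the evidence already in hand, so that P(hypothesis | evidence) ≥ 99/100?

19

Prior odds = (1/600)/(599/600) = 1/599.
Combined Bayes factor of the evidence already in hand = 40 × 0.5 × 6 = 120.
Odds after that evidence = (1/599) × 120 = 120/599.
Target odds = 0.99/0.01 = 99.
Need 1.4ⁿ ≥ 99 ÷ (120/599) = 494.175.
1.4¹⁸ ≈426.879 falls short of 494.175 but 1.4¹⁹ ≈597.63 reaches it, so n = 19.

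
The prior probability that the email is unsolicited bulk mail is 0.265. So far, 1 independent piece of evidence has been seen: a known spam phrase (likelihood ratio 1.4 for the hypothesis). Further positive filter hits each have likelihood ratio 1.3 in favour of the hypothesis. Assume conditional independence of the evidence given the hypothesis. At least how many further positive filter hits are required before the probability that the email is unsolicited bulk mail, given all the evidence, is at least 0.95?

14

Prior odds = 0.265/0.735 = 53/147.
Bayes factor of the evidence already in hand = 1.4.
Odds after that evidence = (53/147) × 1.4 = 53/105.
Target odds = 0.95/0.05 = 19.
Need 1.3ⁿ ≥ 19 ÷ (53/105) = 1995/53.
1.3¹³ ≈30.2875 falls short of 1995/53 but 1.3¹⁴ ≈39.3738 reaches it, so n = 14.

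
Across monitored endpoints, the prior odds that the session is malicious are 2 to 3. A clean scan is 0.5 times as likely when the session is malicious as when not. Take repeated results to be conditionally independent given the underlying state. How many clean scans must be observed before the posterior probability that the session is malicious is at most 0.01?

Prior odds = 2/3.
Likelihood ratio per clean scan = 0.5.
Target posterior odds = 0.01/0.99 = 1/99.
Require 0.5ⁿ ≤ 1/99 ÷ (2/3) = 1/66.
0.5⁶ = 0.015625 is still above 1/66 but 0.5⁷ = 0.0078125 is at or below it, so n = 7.

7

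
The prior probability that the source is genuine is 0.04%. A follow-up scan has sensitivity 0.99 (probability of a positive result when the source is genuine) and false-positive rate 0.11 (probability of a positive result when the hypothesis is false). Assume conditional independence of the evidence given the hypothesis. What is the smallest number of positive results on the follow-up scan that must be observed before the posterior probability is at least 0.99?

Prior odds = 0.0004/0.9996 = 1/2499.
Likelihood ratio of a positive result = 0.99/0.11 = 9.
Target odds: 0.99 ÷ 0.01 = 99.
Require 9ⁿ ≥ 99 ÷ (1/2499) = 247401.
9⁵ = 59049 falls short of 247401 but 9⁶ = 531441 reaches it, so n = 6.

6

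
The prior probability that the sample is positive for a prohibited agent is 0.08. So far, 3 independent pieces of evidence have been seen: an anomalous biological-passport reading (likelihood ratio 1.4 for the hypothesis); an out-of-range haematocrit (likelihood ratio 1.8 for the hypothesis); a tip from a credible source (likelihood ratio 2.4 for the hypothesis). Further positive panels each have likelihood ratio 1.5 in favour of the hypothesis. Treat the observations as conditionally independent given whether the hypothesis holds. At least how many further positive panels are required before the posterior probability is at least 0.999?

19

Prior odds = 0.08/0.92 = 2/23.
Combined Bayes factor of the evidence already in hand = 1.4 × 1.8 × 2.4 = 6.048.
Odds after that evidence = (2/23) × 6.048 = 1512/2875.
Target odds = 0.999/0.001 = 999.
Need 1.5ⁿ ≥ 999 ÷ (1512/2875) = 106375/56.
1.5¹⁸ = 387420489/262144 falls short of 106375/56 but 1.5¹⁹ ≈2216.84 reaches it, so n = 19.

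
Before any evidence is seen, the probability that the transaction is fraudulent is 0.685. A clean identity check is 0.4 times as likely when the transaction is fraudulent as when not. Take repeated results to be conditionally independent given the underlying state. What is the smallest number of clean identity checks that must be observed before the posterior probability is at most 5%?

Prior odds = 0.685/0.315 = 137/63.
Likelihood ratio per clean identity check = 0.4.
Target odds: 0.05 ÷ 0.95 = 1/19.
Need (137/63) × 0.4ⁿ ≤ 1/19, i.e. 0.4ⁿ ≤ 63/2603.
0.4⁴ = 0.0256 is still above 63/2603 but 0.4⁵ = 0.01024 is at or below it, so n = 5.

5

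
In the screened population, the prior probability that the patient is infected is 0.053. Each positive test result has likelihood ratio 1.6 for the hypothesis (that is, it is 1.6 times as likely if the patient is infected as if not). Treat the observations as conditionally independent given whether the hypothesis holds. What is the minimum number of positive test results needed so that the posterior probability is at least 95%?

13

Prior odds: 0.053 ÷ 0.947 = 53/947.
Likelihood ratio per positive test result = 1.6.
Target posterior odds = 0.95/0.05 = 19.
Need (53/947) × 1.6ⁿ ≥ 19, i.e. 1.6ⁿ ≥ 17993/53.
1.6¹² ≈281.475 falls short of 17993/53 but 1.6¹³ ≈450.36 reaches it, so n = 13.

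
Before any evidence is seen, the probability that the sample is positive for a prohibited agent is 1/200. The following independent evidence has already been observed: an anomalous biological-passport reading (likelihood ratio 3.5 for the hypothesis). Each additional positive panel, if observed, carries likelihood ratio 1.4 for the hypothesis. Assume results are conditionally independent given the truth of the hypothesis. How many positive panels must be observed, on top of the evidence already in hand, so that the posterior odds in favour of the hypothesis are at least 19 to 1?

Prior odds = 0.005/0.995 = 1/199.
Bayes factor of the evidence already in hand = 3.5.
Odds after that evidence = (1/199) × 3.5 = 7/398.
Target odds = 19.
Need 1.4ⁿ ≥ 19 ÷ (7/398) = 7562/7.
1.4²⁰ ≈836.683 falls short of 7562/7 but 1.4²¹ ≈1171.36 reaches it, so n = 21.

21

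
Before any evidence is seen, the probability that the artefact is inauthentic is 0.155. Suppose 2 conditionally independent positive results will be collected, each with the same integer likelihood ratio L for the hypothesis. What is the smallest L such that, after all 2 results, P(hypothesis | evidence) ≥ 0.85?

Prior odds = 0.155/0.845 = 31/169.
Target odds = 0.85/0.15 = 17/3.
Need L² ≥ 17/3 ÷ (31/169) = 2873/93.
5² = 25 < 2873/93 ≤ 36 = 6², so L = 6.

6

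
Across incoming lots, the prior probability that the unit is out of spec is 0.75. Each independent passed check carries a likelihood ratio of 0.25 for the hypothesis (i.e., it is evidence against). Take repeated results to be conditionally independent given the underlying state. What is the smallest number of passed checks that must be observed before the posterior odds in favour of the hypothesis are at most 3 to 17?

Prior odds = 0.75/0.25 = 3.
Likelihood ratio per passed check = 0.25.
Target odds = 3/17.
Need 3 × 0.25ⁿ ≤ 3/17, i.e. 0.25ⁿ ≤ 1/17.
0.25² = 0.0625 is still above 1/17 but 0.25³ = 0.015625 is at or below it, so n = 3.

3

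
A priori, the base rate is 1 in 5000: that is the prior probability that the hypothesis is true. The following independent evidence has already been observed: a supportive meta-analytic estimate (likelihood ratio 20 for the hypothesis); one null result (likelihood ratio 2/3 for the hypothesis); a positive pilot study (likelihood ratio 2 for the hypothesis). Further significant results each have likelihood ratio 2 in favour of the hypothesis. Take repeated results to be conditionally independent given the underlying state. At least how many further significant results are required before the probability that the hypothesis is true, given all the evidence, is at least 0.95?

12

Prior odds = 0.0002/0.9998 = 1/4999.
Combined Bayes factor of the evidence already in hand = 20 × (2/3) × 2 = 80/3.
Odds after that evidence = (1/4999) × 80/3 = 80/14997.
Target odds = 0.95/0.05 = 19.
Need 2ⁿ ≥ 19 ÷ (80/14997) = 3561.7875.
2¹¹ = 2048 falls short of 3561.7875 but 2¹² = 4096 reaches it, so n = 12.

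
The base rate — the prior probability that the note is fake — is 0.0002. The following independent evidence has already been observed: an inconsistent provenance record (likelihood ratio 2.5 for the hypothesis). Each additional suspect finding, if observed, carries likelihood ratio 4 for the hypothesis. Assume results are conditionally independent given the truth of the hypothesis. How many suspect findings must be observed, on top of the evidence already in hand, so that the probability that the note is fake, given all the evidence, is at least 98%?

9

Prior odds = 0.0002/0.9998 = 1/4999.
Bayes factor of the evidence already in hand = 2.5.
Odds after that evidence = (1/4999) × 2.5 = 5/9998.
Target odds = 0.98/0.02 = 49.
Need 4ⁿ ≥ 49 ÷ (5/9998) = 97980.4.
4⁸ = 65536 falls short of 97980.4 but 4⁹ = 262144 reaches it, so n = 9.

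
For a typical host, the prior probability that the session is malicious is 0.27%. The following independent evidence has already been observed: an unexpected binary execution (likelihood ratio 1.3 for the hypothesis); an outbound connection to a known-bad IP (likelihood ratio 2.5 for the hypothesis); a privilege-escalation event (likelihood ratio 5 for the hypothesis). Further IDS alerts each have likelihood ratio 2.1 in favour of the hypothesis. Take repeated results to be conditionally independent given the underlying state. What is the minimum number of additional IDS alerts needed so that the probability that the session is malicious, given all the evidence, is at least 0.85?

7

Prior odds = 0.0027/0.9973 = 27/9973.
Combined Bayes factor of the evidence already in hand = 1.3 × 2.5 × 5 = 16.25.
Odds after that evidence = (27/9973) × 16.25 = 1755/39892.
Target odds = 0.85/0.15 = 17/3.
Need 2.1ⁿ ≥ 17/3 ÷ (1755/39892) = 678164/5265.
2.1⁶ = 85766121/1000000 falls short of 678164/5265 but 2.1⁷ ≈180.109 reaches it, so n = 7.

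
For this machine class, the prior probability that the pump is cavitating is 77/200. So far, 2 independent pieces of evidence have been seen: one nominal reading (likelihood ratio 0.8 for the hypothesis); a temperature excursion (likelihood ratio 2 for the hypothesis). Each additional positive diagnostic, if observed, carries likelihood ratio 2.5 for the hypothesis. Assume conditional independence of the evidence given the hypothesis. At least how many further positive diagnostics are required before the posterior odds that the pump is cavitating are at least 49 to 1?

5

Prior odds = 0.385/0.615 = 77/123.
Combined Bayes factor of the evidence already in hand = 0.8 × 2 = 1.6.
Odds after that evidence = (77/123) × 1.6 = 616/615.
Target odds = 49.
Need 2.5ⁿ ≥ 49 ÷ (616/615) = 4305/88.
2.5⁴ = 39.0625 falls short of 4305/88 but 2.5⁵ = 97.65625 reaches it, so n = 5.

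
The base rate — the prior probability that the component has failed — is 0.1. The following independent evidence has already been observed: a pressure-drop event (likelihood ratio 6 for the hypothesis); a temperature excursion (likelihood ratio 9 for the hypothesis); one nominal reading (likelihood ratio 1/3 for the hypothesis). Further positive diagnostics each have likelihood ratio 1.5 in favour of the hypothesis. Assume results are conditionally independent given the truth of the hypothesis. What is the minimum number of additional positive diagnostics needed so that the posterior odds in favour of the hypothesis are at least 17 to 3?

Prior odds = 0.1/0.9 = 1/9.
Combined Bayes factor of the evidence already in hand = 6 × 9 × (1/3) = 18.
Odds after that evidence = (1/9) × 18 = 2.
Target odds = 17/3.
Need 1.5ⁿ ≥ 17/3 ÷ 2 = 17/6.
1.5² = 2.25 falls short of 17/6 but 1.5³ = 3.375 reaches it, so n = 3.

3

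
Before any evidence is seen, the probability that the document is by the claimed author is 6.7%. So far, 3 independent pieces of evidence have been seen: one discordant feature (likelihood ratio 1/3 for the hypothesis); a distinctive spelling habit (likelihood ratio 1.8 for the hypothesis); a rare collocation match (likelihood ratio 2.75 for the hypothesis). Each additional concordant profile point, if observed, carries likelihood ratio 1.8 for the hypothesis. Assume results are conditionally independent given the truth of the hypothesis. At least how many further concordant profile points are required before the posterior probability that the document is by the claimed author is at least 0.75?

Prior odds = 0.067/0.933 = 67/933.
Combined Bayes factor of the evidence already in hand = (1/3) × 1.8 × 2.75 = 1.65.
Odds after that evidence = (67/933) × 1.65 = 737/6220.
Target odds = 0.75/0.25 = 3.
Need 1.8ⁿ ≥ 3 ÷ (737/6220) = 18660/737.
1.8⁵ = 18.89568 falls short of 18660/737 but 1.8⁶ = 531441/15625 reaches it, so n = 6.

6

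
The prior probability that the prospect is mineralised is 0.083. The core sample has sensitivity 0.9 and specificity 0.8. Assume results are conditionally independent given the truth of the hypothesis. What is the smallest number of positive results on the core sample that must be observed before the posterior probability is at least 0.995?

6

Prior odds: 0.083 ÷ 0.917 = 83/917.
False-positive rate = 1 − 0.8 = 0.2; likelihood ratio of a positive = 0.9/0.2 = 4.5.
Target odds: 0.995 ÷ 0.005 = 199.
Require 4.5ⁿ ≥ 199 ÷ (83/917) = 182483/83.
4.5⁵ = 1845.28125 falls short of 182483/83 but 4.5⁶ = 8303.765625 reaches it, so n = 6.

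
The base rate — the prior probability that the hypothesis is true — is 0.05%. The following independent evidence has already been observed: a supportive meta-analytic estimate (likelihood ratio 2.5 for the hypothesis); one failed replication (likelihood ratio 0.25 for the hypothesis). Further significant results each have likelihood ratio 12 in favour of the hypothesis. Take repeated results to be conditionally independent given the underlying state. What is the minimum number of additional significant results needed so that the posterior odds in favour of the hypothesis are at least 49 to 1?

5

Prior odds = 0.0005/0.9995 = 1/1999.
Combined Bayes factor of the evidence already in hand = 2.5 × 0.25 = 0.625.
Odds after that evidence = (1/1999) × 0.625 = 5/15992.
Target odds = 49.
Need 12ⁿ ≥ 49 ÷ (5/15992) = 156721.6.
12⁴ = 20736 falls short of 156721.6 but 12⁵ = 248832 reaches it, so n = 5.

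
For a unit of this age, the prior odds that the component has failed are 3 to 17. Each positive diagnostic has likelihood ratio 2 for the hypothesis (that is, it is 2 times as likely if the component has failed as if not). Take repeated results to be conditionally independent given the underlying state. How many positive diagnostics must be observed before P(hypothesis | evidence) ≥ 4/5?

Prior odds = 3/17.
Likelihood ratio per positive diagnostic = 2.
Target posterior odds = 0.8/0.2 = 4.
Require 2ⁿ ≥ 4 ÷ (3/17) = 68/3.
2⁴ = 16 falls short of 68/3 but 2⁵ = 32 reaches it, so n = 5.

5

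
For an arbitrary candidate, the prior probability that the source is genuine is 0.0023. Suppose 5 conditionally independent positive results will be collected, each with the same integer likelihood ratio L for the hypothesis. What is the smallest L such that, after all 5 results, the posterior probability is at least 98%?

Prior odds = 0.0023/0.9977 = 23/9977.
Target odds = 0.98/0.02 = 49.
Need L⁵ ≥ 49 ÷ (23/9977) = 488873/23.
7⁵ = 16807 < 488873/23 ≤ 32768 = 8⁵, so L = 8.

8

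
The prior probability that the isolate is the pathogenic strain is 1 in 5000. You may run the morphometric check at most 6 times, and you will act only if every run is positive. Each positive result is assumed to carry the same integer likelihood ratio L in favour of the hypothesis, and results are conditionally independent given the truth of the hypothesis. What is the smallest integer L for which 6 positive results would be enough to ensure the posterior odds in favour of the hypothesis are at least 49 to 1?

8

Prior odds = 0.0002/0.9998 = 1/4999.
Target odds = 49.
Need L⁶ ≥ 49 ÷ (1/4999) = 244951.
7⁶ = 117649 < 244951 ≤ 262144 = 8⁶, so L = 8.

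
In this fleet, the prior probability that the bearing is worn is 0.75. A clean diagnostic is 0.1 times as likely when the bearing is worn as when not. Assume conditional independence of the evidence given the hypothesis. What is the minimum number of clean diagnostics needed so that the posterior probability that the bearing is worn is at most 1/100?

3

Prior odds: 0.75 ÷ 0.25 = 3.
Likelihood ratio per clean diagnostic = 0.1.
Target odds: 0.01 ÷ 0.99 = 1/99.
Require 0.1ⁿ ≤ 1/99 ÷ 3 = 1/297.
0.1² = 0.01 is still above 1/297 but 0.1³ = 0.001 is at or below it, so n = 3.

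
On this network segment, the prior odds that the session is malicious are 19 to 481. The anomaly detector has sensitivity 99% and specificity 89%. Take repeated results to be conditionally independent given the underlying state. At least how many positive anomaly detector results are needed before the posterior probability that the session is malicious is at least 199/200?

Prior odds = 19/481.
False-positive rate = 1 − 0.89 = 0.11; likelihood ratio of a positive = 0.99/0.11 = 9.
Target posterior odds = 0.995/0.005 = 199.
Require 9ⁿ ≥ 199 ÷ (19/481) = 95719/19.
9³ = 729 falls short of 95719/19 but 9⁴ = 6561 reaches it, so n = 4.

4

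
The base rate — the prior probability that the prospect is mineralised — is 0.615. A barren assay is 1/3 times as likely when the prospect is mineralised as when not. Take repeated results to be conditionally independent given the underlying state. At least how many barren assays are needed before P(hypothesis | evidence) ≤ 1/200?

Prior odds: 0.615 ÷ 0.385 = 123/77.
Likelihood ratio per barren assay = 1/3.
Target posterior odds = 0.005/0.995 = 1/199.
Require (1/3)ⁿ ≤ 1/199 ÷ (123/77) = 77/24477.
(1/3)⁵ = 1/243 is still above 77/24477 but (1/3)⁶ = 1/729 is at or below it, so n = 6.

6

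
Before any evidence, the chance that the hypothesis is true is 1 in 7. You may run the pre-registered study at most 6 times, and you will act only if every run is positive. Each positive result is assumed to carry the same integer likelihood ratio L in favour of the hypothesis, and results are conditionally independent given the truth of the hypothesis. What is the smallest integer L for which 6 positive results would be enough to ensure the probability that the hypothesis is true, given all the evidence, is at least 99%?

3

Prior odds = (1/7)/(6/7) = 1/6.
Target odds = 0.99/0.01 = 99.
Need L⁶ ≥ 99 ÷ (1/6) = 594.
2⁶ = 64 < 594 ≤ 729 = 3⁶, so L = 3.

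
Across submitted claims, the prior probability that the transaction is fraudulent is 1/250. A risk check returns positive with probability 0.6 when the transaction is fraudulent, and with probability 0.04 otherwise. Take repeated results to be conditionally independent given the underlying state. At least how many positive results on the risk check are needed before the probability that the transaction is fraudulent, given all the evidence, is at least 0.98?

Prior odds = 0.004/0.996 = 1/249.
Likelihood ratio of a positive result = 0.6/0.04 = 15.
Target odds: 0.98 ÷ 0.02 = 49.
Need (1/249) × 15ⁿ ≥ 49, i.e. 15ⁿ ≥ 12201.
15³ = 3375 falls short of 12201 but 15⁴ = 50625 reaches it, so n = 4.

4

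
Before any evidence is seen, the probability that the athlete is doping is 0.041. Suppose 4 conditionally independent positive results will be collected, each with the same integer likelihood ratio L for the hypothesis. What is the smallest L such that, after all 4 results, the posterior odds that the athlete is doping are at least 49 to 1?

Prior odds = 0.041/0.959 = 41/959.
Target odds = 49.
Need L⁴ ≥ 49 ÷ (41/959) = 46991/41.
5⁴ = 625 < 46991/41 ≤ 1296 = 6⁴, so L = 6.

6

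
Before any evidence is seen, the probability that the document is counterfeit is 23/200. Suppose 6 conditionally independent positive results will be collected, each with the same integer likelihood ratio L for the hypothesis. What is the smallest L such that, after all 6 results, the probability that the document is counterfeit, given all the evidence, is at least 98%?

Prior odds = 0.115/0.885 = 23/177.
Target odds = 0.98/0.02 = 49.
Need L⁶ ≥ 49 ÷ (23/177) = 8673/23.
2⁶ = 64 < 8673/23 ≤ 729 = 3⁶, so L = 3.

3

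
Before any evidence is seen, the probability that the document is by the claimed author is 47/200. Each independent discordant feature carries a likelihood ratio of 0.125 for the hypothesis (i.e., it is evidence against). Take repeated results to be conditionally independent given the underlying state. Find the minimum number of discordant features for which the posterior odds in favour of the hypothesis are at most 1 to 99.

Prior odds: 0.235 ÷ 0.765 = 47/153.
Likelihood ratio per discordant feature = 0.125.
Target odds = 1/99.
Need (47/153) × 0.125ⁿ ≤ 1/99, i.e. 0.125ⁿ ≤ 17/517.
0.125¹ = 0.125 is still above 17/517 but 0.125² = 0.015625 is at or below it, so n = 2.

2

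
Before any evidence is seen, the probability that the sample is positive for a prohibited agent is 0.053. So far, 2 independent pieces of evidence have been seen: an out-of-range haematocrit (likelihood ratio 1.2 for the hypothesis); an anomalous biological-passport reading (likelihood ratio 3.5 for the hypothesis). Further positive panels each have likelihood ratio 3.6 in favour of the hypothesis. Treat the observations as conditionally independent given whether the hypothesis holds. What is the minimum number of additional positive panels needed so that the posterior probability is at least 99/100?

Prior odds = 0.053/0.947 = 53/947.
Combined Bayes factor of the evidence already in hand = 1.2 × 3.5 = 4.2.
Odds after that evidence = (53/947) × 4.2 = 1113/4735.
Target odds = 0.99/0.01 = 99.
Need 3.6ⁿ ≥ 99 ÷ (1113/4735) = 156255/371.
3.6⁴ = 167.9616 falls short of 156255/371 but 3.6⁵ = 604.66176 reaches it, so n = 5.

5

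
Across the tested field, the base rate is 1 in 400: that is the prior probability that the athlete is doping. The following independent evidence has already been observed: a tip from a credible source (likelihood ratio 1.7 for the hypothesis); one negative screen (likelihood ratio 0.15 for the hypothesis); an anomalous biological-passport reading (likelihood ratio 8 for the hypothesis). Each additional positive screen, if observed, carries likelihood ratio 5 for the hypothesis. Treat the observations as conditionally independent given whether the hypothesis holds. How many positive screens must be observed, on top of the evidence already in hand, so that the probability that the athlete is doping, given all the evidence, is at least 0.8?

5

Prior odds = 0.0025/0.9975 = 1/399.
Combined Bayes factor of the evidence already in hand = 1.7 × 0.15 × 8 = 2.04.
Odds after that evidence = (1/399) × 2.04 = 17/3325.
Target odds = 0.8/0.2 = 4.
Need 5ⁿ ≥ 4 ÷ (17/3325) = 13300/17.
5⁴ = 625 falls short of 13300/17 but 5⁵ = 3125 reaches it, so n = 5.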